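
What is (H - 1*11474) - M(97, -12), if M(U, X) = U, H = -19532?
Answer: -31103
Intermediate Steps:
(H - 1*11474) - M(97, -12) = (-19532 - 1*11474) - 1*97 = (-19532 - 11474) - 97 = -31006 - 97 = -31103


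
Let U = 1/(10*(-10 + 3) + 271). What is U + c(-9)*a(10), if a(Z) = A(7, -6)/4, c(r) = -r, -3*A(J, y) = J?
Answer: -4217/804 ≈ -5.2450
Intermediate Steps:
A(J, y) = -J/3
U = 1/201 (U = 1/(10*(-7) + 271) = 1/(-70 + 271) = 1/201 ≈ 0.0049751)
a(Z) = -7/12 (a(Z) = -1/3*7/4 = -7/3*1/4 = -7/12)
U + c(-9)*a(10) = 1/201 - 1*(-9)*(-7/12) = 1/201 + 9*(-7/12) = 1/201 - 21/4 = -4217/804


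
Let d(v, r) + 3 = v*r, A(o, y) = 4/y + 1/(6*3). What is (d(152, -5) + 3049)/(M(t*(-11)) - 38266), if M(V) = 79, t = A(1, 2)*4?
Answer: -254/4243 ≈ -0.059863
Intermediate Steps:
A(o, y) = 1/18 + 4/y (A(o, y) = 4/y + (⅙)*(⅓) = 4/y + 1/18 = 1/18 + 4/y)
d(v, r) = -3 + r*v (d(v, r) = -3 + v*r = -3 + r*v)
t = 74/9 (t = ((1/18)*(72 + 2)/2)*4 = ((1/18)*(½)*74)*4 = (37/18)*4 = 74/9 ≈ 8.2222)
(d(152, -5) + 3049)/(M(t*(-11)) - 38266) = ((-3 - 5*152) + 3049)/(79 - 38266) = ((-3 - 760) + 3049)/(-38187) = (-763 + 3049)*(-1/38187) = 2286*(-1/38187) = -254/4243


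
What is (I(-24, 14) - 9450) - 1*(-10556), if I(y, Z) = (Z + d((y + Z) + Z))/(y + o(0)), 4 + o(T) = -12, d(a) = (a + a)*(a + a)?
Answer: 22081/20 ≈ 1104.1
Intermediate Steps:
d(a) = 4*a**2 (d(a) = (2*a)*(2*a) = 4*a**2)
o(T) = -16 (o(T) = -4 - 12 = -16)
I(y, Z) = (Z + 4*(y + 2*Z)**2)/(-16 + y) (I(y, Z) = (Z + 4*((y + Z) + Z)**2)/(y - 16) = (Z + 4*((Z + y) + Z)**2)/(-16 + y) = (Z + 4*(y + 2*Z)**2)/(-16 + y))
(I(-24, 14) - 9450) - 1*(-10556) = ((14 + 4*(-24 + 2*14)**2)/(-16 - 24) - 9450) - 1*(-10556) = ((14 + 4*(-24 + 28)**2)/(-40) - 9450) + 10556 = (-(14 + 4*4**2)/40 - 9450) + 10556 = (-(14 + 4*16)/40 - 9450) + 10556 = (-(14 + 64)/40 - 9450) + 10556 = (-1/40*78 - 9450) + 10556 = (-39/20 - 9450) + 10556 = -189039/20 + 10556 = 22081/20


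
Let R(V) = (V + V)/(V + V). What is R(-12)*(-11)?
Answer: -11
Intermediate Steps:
R(V) = 1 (R(V) = (2*V)/((2*V)) = (2*V)*(1/(2*V)) = 1)
R(-12)*(-11) = 1*(-11) = -11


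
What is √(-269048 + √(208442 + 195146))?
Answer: √(-269048 + 2*√100897) ≈ 518.09*I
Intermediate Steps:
√(-269048 + √(208442 + 195146)) = √(-269048 + √403588) = √(-269048 + 2*√100897)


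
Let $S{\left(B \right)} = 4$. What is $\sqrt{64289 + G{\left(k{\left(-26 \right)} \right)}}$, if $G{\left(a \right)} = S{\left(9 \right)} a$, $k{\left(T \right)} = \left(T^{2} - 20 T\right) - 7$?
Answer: $\sqrt{69045} \approx 262.76$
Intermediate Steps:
$k{\left(T \right)} = -7 + T^{2} - 20 T$
$G{\left(a \right)} = 4 a$
$\sqrt{64289 + G{\left(k{\left(-26 \right)} \right)}} = \sqrt{64289 + 4 \left(-7 + \left(-26\right)^{2} - -520\right)} = \sqrt{64289 + 4 \left(-7 + 676 + 520\right)} = \sqrt{64289 + 4 \cdot 1189} = \sqrt{64289 + 4756} = \sqrt{69045}$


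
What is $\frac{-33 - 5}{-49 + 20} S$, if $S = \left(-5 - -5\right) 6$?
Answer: $0$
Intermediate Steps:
$S = 0$ ($S = \left(-5 + 5\right) 6 = 0 \cdot 6 = 0$)
$\frac{-33 - 5}{-49 + 20} S = \frac{-33 - 5}{-49 + 20} \cdot 0 = - \frac{38}{-29} \cdot 0 = \left(-38\right) \left(- \frac{1}{29}\right) 0 = \frac{38}{29} \cdot 0 = 0$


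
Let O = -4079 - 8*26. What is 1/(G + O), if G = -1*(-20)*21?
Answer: -1/3867 ≈ -0.00025860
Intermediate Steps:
G = 420 (G = 20*21 = 420)
O = -4287 (O = -4079 - 208 = -4287)
1/(G + O) = 1/(420 - 4287) = 1/(-3867) = -1/3867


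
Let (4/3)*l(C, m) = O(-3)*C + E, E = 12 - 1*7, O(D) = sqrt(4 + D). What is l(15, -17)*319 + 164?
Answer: 4949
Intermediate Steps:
E = 5 (E = 12 - 7 = 5)
l(C, m) = 15/4 + 3*C/4 (l(C, m) = 3*(sqrt(4 - 3)*C + 5)/4 = 3*(sqrt(1)*C + 5)/4 = 3*(1*C + 5)/4 = 3*(C + 5)/4 = 3*(5 + C)/4 = 15/4 + 3*C/4)
l(15, -17)*319 + 164 = (15/4 + (3/4)*15)*319 + 164 = (15/4 + 45/4)*319 + 164 = 15*319 + 164 = 4785 + 164 = 4949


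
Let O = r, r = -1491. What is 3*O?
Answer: -4473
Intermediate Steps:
O = -1491
3*O = 3*(-1491) = -4473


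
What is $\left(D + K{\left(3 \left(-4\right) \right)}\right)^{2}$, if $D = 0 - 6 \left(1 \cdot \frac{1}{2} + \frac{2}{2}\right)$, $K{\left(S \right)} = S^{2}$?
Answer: $18225$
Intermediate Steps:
$D = -9$ ($D = 0 - 6 \left(1 \cdot \frac{1}{2} + 2 \cdot \frac{1}{2}\right) = 0 - 6 \left(\frac{1}{2} + 1\right) = 0 - 9 = -9$)
$\left(D + K{\left(3 \left(-4\right) \right)}\right)^{2} = \left(-9 + \left(3 \left(-4\right)\right)^{2}\right)^{2} = \left(-9 + \left(-12\right)^{2}\right)^{2} = \left(-9 + 144\right)^{2} = 135^{2} = 18225$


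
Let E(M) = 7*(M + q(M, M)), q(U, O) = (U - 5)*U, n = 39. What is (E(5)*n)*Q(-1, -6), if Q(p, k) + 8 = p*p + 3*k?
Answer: -34125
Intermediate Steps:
Q(p, k) = -8 + p² + 3*k (Q(p, k) = -8 + (p*p + 3*k) = -8 + (p² + 3*k) = -8 + p² + 3*k)
q(U, O) = U*(-5 + U) (q(U, O) = (-5 + U)*U = U*(-5 + U))
E(M) = 7*M + 7*M*(-5 + M) (E(M) = 7*(M + M*(-5 + M)) = 7*M + 7*M*(-5 + M))
(E(5)*n)*Q(-1, -6) = ((7*5*(-4 + 5))*39)*(-8 + (-1)² + 3*(-6)) = ((7*5*1)*39)*(-8 + 1 - 18) = (35*39)*(-25) = 1365*(-25) = -34125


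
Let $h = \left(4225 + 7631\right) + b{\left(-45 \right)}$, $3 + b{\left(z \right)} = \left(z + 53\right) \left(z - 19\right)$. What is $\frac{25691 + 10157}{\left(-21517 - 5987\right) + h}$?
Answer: $- \frac{35848}{16163} \approx -2.2179$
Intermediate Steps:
$b{\left(z \right)} = -3 + \left(-19 + z\right) \left(53 + z\right)$ ($b{\left(z \right)} = -3 + \left(z + 53\right) \left(z - 19\right) = -3 + \left(53 + z\right) \left(-19 + z\right) = -3 + \left(-19 + z\right) \left(53 + z\right)$)
$h = 11341$ ($h = \left(4225 + 7631\right) + \left(-1010 + \left(-45\right)^{2} + 34 \left(-45\right)\right) = 11856 - 515 = 11341$)
$\frac{25691 + 10157}{\left(-21517 - 5987\right) + h} = \frac{25691 + 10157}{\left(-21517 - 5987\right) + 11341} = \frac{35848}{-27504 + 11341} = \frac{35848}{-16163} = 35848 \left(- \frac{1}{16163}\right) = - \frac{35848}{16163}$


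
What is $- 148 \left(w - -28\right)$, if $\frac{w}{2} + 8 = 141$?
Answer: $-43512$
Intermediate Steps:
$w = 266$ ($w = -16 + 2 \cdot 141 = -16 + 282 = 266$)
$- 148 \left(w - -28\right) = - 148 \left(266 - -28\right) = - 148 \left(266 + \left(-42 + 70\right)\right) = - 148 \left(266 + 28\right) = \left(-148\right) 294 = -43512$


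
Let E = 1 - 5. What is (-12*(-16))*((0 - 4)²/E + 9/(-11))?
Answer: -10176/11 ≈ -925.09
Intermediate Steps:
E = -4
(-12*(-16))*((0 - 4)²/E + 9/(-11)) = (-12*(-16))*((0 - 4)²/(-4) + 9/(-11)) = 192*((-4)²*(-¼) + 9*(-1/11)) = 192*(16*(-¼) - 9/11) = 192*(-4 - 9/11) = 192*(-53/11) = -10176/11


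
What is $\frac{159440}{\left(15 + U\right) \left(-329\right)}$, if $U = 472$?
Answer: $- \frac{159440}{160223} \approx -0.99511$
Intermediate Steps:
$\frac{159440}{\left(15 + U\right) \left(-329\right)} = \frac{159440}{\left(15 + 472\right) \left(-329\right)} = \frac{159440}{487 \left(-329\right)} = \frac{159440}{-160223} = 159440 \left(- \frac{1}{160223}\right) = - \frac{159440}{160223}$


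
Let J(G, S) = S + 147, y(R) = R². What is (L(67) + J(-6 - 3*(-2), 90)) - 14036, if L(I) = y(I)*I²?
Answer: 20137322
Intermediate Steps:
L(I) = I⁴ (L(I) = I²*I² = I⁴)
J(G, S) = 147 + S
(L(67) + J(-6 - 3*(-2), 90)) - 14036 = (67⁴ + (147 + 90)) - 14036 = (20151121 + 237) - 14036 = 20151358 - 14036 = 20137322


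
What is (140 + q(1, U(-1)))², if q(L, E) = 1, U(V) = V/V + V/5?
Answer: 19881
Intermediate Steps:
U(V) = 1 + V/5 (U(V) = 1 + V*(⅕) = 1 + V/5)
(140 + q(1, U(-1)))² = (140 + 1)² = 141² = 19881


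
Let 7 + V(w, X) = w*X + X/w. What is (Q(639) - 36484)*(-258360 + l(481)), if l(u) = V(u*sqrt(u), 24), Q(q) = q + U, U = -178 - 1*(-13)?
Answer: 9303795670 - 7398203000160*sqrt(481)/17797 ≈ 1.8680e+8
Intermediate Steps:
U = -165 (U = -178 + 13 = -165)
Q(q) = -165 + q (Q(q) = q - 165 = -165 + q)
V(w, X) = -7 + X*w + X/w (V(w, X) = -7 + (w*X + X/w) = -7 + (X*w + X/w) = -7 + X*w + X/w)
l(u) = -7 + 24/u**(3/2) + 24*u**(3/2) (l(u) = -7 + 24*(u*sqrt(u)) + 24/((u*sqrt(u))) = -7 + 24*u**(3/2) + 24/(u**(3/2)) = -7 + 24*u**(3/2) + 24/u**(3/2) = -7 + 24/u**(3/2) + 24*u**(3/2))
(Q(639) - 36484)*(-258360 + l(481)) = ((-165 + 639) - 36484)*(-258360 + (-7 + 24/481**(3/2) + 24*481**(3/2))) = (474 - 36484)*(-258360 + (-7 + 24*(sqrt(481)/231361) + 24*(481*sqrt(481)))) = -36010*(-258360 + (-7 + 24*sqrt(481)/231361 + 11544*sqrt(481))) = -36010*(-258360 + (-7 + 2670831408*sqrt(481)/231361)) = -36010*(-258367 + 2670831408*sqrt(481)/231361) = 9303795670 - 7398203000160*sqrt(481)/17797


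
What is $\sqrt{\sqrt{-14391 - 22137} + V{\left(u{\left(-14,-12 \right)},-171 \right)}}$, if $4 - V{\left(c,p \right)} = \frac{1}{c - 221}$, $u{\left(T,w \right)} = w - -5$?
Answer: $\frac{\sqrt{52041 + 51984 i \sqrt{2283}}}{114} \approx 9.8785 + 9.6737 i$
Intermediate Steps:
$u{\left(T,w \right)} = 5 + w$ ($u{\left(T,w \right)} = w + 5 = 5 + w$)
$V{\left(c,p \right)} = 4 - \frac{1}{-221 + c}$ ($V{\left(c,p \right)} = 4 - \frac{1}{c - 221} = 4 - \frac{1}{-221 + c}$)
$\sqrt{\sqrt{-14391 - 22137} + V{\left(u{\left(-14,-12 \right)},-171 \right)}} = \sqrt{\sqrt{-14391 - 22137} + \frac{-885 + 4 \left(5 - 12\right)}{-221 + \left(5 - 12\right)}} = \sqrt{\sqrt{-36528} + \frac{-885 + 4 \left(-7\right)}{-221 - 7}} = \sqrt{4 i \sqrt{2283} + \frac{-885 - 28}{-228}} = \sqrt{4 i \sqrt{2283} - - \frac{913}{228}} = \sqrt{4 i \sqrt{2283} + \frac{913}{228}} = \sqrt{\frac{913}{228} + 4 i \sqrt{2283}}$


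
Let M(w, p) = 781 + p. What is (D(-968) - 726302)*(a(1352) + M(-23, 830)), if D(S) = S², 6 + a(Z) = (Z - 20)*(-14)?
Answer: -3591335046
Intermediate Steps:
a(Z) = 274 - 14*Z (a(Z) = -6 + (Z - 20)*(-14) = -6 + (-20 + Z)*(-14) = -6 + (280 - 14*Z) = 274 - 14*Z)
(D(-968) - 726302)*(a(1352) + M(-23, 830)) = ((-968)² - 726302)*((274 - 14*1352) + (781 + 830)) = (937024 - 726302)*((274 - 18928) + 1611) = 210722*(-18654 + 1611) = 210722*(-17043) = -3591335046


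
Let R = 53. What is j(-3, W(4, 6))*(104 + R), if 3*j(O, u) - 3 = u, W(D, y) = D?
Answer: 1099/3 ≈ 366.33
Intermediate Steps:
j(O, u) = 1 + u/3
j(-3, W(4, 6))*(104 + R) = (1 + (⅓)*4)*(104 + 53) = (1 + 4/3)*157 = (7/3)*157 = 1099/3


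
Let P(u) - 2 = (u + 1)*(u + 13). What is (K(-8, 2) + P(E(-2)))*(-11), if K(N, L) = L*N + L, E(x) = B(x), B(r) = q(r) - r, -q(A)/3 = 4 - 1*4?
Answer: -363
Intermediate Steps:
q(A) = 0 (q(A) = -3*(4 - 1*4) = -3*(4 - 4) = -3*0 = 0)
B(r) = -r (B(r) = 0 - r = -r)
E(x) = -x
P(u) = 2 + (1 + u)*(13 + u) (P(u) = 2 + (u + 1)*(u + 13) = 2 + (1 + u)*(13 + u))
K(N, L) = L + L*N
(K(-8, 2) + P(E(-2)))*(-11) = (2*(1 - 8) + (15 + (-1*(-2))² + 14*(-1*(-2))))*(-11) = (2*(-7) + (15 + 2² + 14*2))*(-11) = (-14 + (15 + 4 + 28))*(-11) = (-14 + 47)*(-11) = 33*(-11) = -363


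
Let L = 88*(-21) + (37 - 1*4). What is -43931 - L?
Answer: -42116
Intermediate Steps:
L = -1815 (L = -1848 + (37 - 4) = -1848 + 33 = -1815)
-43931 - L = -43931 - 1*(-1815) = -43931 + 1815 = -42116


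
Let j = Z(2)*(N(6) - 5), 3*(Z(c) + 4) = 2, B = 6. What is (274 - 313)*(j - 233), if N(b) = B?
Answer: 9217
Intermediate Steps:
Z(c) = -10/3 (Z(c) = -4 + (⅓)*2 = -4 + ⅔ = -10/3)
N(b) = 6
j = -10/3 (j = -10*(6 - 5)/3 = -10/3*1 = -10/3 ≈ -3.3333)
(274 - 313)*(j - 233) = (274 - 313)*(-10/3 - 233) = -39*(-709/3) = 9217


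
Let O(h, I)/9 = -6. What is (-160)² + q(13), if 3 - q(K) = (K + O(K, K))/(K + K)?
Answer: 665719/26 ≈ 25605.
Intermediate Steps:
O(h, I) = -54 (O(h, I) = 9*(-6) = -54)
q(K) = 3 - (-54 + K)/(2*K) (q(K) = 3 - (K - 54)/(K + K) = 3 - (-54 + K)/(2*K))
(-160)² + q(13) = (-160)² + (5/2 + 27/13) = 25600 + (5/2 + 27*(1/13)) = 25600 + (5/2 + 27/13) = 25600 + 119/26 = 665719/26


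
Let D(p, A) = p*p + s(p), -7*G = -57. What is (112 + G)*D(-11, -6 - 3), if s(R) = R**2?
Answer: 203522/7 ≈ 29075.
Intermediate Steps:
G = 57/7 (G = -1/7*(-57) = 57/7 ≈ 8.1429)
D(p, A) = 2*p**2 (D(p, A) = p*p + p**2 = p**2 + p**2 = 2*p**2)
(112 + G)*D(-11, -6 - 3) = (112 + 57/7)*(2*(-11)**2) = 841*(2*121)/7 = (841/7)*242 = 203522/7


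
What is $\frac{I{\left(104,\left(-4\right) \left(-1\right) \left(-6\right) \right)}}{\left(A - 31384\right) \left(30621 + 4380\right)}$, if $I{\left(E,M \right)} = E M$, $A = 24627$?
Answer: $\frac{832}{78833919} \approx 1.0554 \cdot 10^{-5}$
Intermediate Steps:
$\frac{I{\left(104,\left(-4\right) \left(-1\right) \left(-6\right) \right)}}{\left(A - 31384\right) \left(30621 + 4380\right)} = \frac{104 \left(-4\right) \left(-1\right) \left(-6\right)}{\left(24627 - 31384\right) \left(30621 + 4380\right)} = \frac{104 \cdot 4 \left(-6\right)}{\left(-6757\right) 35001} = \frac{104 \left(-24\right)}{-236501757} = \left(-2496\right) \left(- \frac{1}{236501757}\right) = \frac{832}{78833919}$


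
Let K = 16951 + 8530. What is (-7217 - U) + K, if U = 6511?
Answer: 11753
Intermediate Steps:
K = 25481
(-7217 - U) + K = (-7217 - 1*6511) + 25481 = (-7217 - 6511) + 25481 = -13728 + 25481 = 11753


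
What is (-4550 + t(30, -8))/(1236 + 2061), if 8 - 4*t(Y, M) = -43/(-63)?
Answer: -1146139/830844 ≈ -1.3795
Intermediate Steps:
t(Y, M) = 461/252 (t(Y, M) = 2 - (-43)/(4*(-63)) = 2 - (-43)*(-1)/(4*63) = 2 - ¼*43/63 = 2 - 43/252 = 461/252)
(-4550 + t(30, -8))/(1236 + 2061) = (-4550 + 461/252)/(1236 + 2061) = -1146139/252/3297 = -1146139/252*1/3297 = -1146139/830844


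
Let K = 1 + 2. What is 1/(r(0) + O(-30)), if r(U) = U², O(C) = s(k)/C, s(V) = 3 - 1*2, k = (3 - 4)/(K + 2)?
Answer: -30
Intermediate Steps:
K = 3
k = -⅕ (k = (3 - 4)/(3 + 2) = -1/5 = -1*⅕ = -⅕ ≈ -0.20000)
s(V) = 1 (s(V) = 3 - 2 = 1)
O(C) = 1/C
1/(r(0) + O(-30)) = 1/(0² + 1/(-30)) = 1/(0 - 1/30) = 1/(-1/30) = -30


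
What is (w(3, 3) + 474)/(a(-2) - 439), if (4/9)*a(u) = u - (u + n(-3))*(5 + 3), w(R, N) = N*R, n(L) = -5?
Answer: -966/635 ≈ -1.5213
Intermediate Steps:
a(u) = 90 - 63*u/4 (a(u) = 9*(u - (u - 5)*(5 + 3))/4 = 9*(u - (-5 + u)*8)/4 = 9*(u - (-40 + 8*u))/4 = 9*(u + (40 - 8*u))/4 = 9*(40 - 7*u)/4 = 90 - 63*u/4)
(w(3, 3) + 474)/(a(-2) - 439) = (3*3 + 474)/((90 - 63/4*(-2)) - 439) = (9 + 474)/((90 + 63/2) - 439) = 483/(243/2 - 439) = 483/(-635/2) = 483*(-2/635) = -966/635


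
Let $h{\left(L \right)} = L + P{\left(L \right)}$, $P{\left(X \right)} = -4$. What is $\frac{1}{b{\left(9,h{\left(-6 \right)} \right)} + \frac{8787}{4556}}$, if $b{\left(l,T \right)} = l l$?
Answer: $\frac{4556}{377823} \approx 0.012059$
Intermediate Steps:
$h{\left(L \right)} = -4 + L$ ($h{\left(L \right)} = L - 4 = -4 + L$)
$b{\left(l,T \right)} = l^{2}$
$\frac{1}{b{\left(9,h{\left(-6 \right)} \right)} + \frac{8787}{4556}} = \frac{1}{9^{2} + \frac{8787}{4556}} = \frac{1}{81 + 8787 \cdot \frac{1}{4556}} = \frac{1}{81 + \frac{8787}{4556}} = \frac{1}{\frac{377823}{4556}} = \frac{4556}{377823}$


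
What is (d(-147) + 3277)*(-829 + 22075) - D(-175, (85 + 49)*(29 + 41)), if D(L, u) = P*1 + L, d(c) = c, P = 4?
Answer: 66500151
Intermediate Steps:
D(L, u) = 4 + L (D(L, u) = 4*1 + L = 4 + L)
(d(-147) + 3277)*(-829 + 22075) - D(-175, (85 + 49)*(29 + 41)) = (-147 + 3277)*(-829 + 22075) - (4 - 175) = 3130*21246 - 1*(-171) = 66499980 + 171 = 66500151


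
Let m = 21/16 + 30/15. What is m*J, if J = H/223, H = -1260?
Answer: -16695/892 ≈ -18.716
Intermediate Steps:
m = 53/16 (m = 21*(1/16) + 30*(1/15) = 21/16 + 2 = 53/16 ≈ 3.3125)
J = -1260/223 ≈ -5.6502
m*J = (53/16)*(-1260/223) = -16695/892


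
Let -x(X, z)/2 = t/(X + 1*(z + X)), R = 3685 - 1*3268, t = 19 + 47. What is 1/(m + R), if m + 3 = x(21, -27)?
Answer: 5/2026 ≈ 0.0024679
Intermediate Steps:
t = 66
R = 417 (R = 3685 - 3268 = 417)
x(X, z) = -132/(z + 2*X) (x(X, z) = -132/(X + 1*(z + X)) = -132/(X + 1*(X + z)) = -132/(X + (X + z)) = -132/(z + 2*X))
m = -59/5 (m = -3 - 132/(-27 + 2*21) = -3 - 132/(-27 + 42) = -3 - 132/15 = -3 - 132*1/15 = -3 - 44/5 = -59/5 ≈ -11.800)
1/(m + R) = 1/(-59/5 + 417) = 1/(2026/5) = 5/2026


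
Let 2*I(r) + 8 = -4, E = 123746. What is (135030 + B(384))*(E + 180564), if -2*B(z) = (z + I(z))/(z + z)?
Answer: 5259635764635/128 ≈ 4.1091e+10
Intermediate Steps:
I(r) = -6 (I(r) = -4 + (½)*(-4) = -4 - 2 = -6)
B(z) = -(-6 + z)/(4*z) (B(z) = -(z - 6)/(2*(z + z)) = -(-6 + z)/(2*(2*z)) = -(-6 + z)*1/(2*z)/2 = -(-6 + z)/(4*z))
(135030 + B(384))*(E + 180564) = (135030 + (¼)*(6 - 1*384)/384)*(123746 + 180564) = (135030 + (¼)*(1/384)*(6 - 384))*304310 = (135030 + (¼)*(1/384)*(-378))*304310 = (135030 - 63/256)*304310 = (34567617/256)*304310 = 5259635764635/128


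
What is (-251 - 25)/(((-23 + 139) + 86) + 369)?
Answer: -276/571 ≈ -0.48336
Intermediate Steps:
(-251 - 25)/(((-23 + 139) + 86) + 369) = -276/((116 + 86) + 369) = -276/(202 + 369) = -276/571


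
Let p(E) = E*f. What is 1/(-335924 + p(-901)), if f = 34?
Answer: -1/366558 ≈ -2.7281e-6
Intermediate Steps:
p(E) = 34*E (p(E) = E*34 = 34*E)
1/(-335924 + p(-901)) = 1/(-335924 + 34*(-901)) = 1/(-335924 - 30634) = 1/(-366558) = -1/366558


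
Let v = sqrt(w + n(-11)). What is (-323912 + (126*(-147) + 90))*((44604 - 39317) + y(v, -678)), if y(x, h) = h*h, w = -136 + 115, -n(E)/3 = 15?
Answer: -159180032024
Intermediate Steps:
n(E) = -45 (n(E) = -3*15 = -45)
w = -21
v = I*sqrt(66) (v = sqrt(-21 - 45) = sqrt(-66) = I*sqrt(66) ≈ 8.124*I)
y(x, h) = h**2
(-323912 + (126*(-147) + 90))*((44604 - 39317) + y(v, -678)) = (-323912 + (126*(-147) + 90))*((44604 - 39317) + (-678)**2) = (-323912 + (-18522 + 90))*(5287 + 459684) = (-323912 - 18432)*464971 = -342344*464971 = -159180032024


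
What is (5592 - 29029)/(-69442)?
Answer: 23437/69442 ≈ 0.33750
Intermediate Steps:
(5592 - 29029)/(-69442) = -23437*(-1/69442) = 23437/69442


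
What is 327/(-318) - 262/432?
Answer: -18715/11448 ≈ -1.6348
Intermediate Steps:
327/(-318) - 262/432 = 327*(-1/318) - 262*1/432 = -109/106 - 131/216 = -18715/11448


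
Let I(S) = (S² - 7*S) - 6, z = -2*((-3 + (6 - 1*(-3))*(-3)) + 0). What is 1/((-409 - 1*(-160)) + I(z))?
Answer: 1/2925 ≈ 0.00034188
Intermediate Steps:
z = 60 (z = -2*((-3 + (6 + 3)*(-3)) + 0) = -2*((-3 + 9*(-3)) + 0) = -2*((-3 - 27) + 0) = -2*(-30 + 0) = -2*(-30) = 60)
I(S) = -6 + S² - 7*S
1/((-409 - 1*(-160)) + I(z)) = 1/((-409 - 1*(-160)) + (-6 + 60² - 7*60)) = 1/((-409 + 160) + (-6 + 3600 - 420)) = 1/(-249 + 3174) = 1/2925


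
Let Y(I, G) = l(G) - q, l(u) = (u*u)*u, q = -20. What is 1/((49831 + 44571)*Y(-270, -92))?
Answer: -1/73507816536 ≈ -1.3604e-11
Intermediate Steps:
l(u) = u**3 (l(u) = u**2*u = u**3)
Y(I, G) = 20 + G**3 (Y(I, G) = G**3 - 1*(-20) = G**3 + 20 = 20 + G**3)
1/((49831 + 44571)*Y(-270, -92)) = 1/((49831 + 44571)*(20 + (-92)**3)) = 1/(94402*(20 - 778688)) = (1/94402)/(-778668) = (1/94402)*(-1/778668) = -1/73507816536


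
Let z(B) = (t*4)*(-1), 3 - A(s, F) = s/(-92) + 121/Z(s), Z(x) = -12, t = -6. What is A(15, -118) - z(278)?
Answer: -742/69 ≈ -10.754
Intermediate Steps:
A(s, F) = 157/12 + s/92 (A(s, F) = 3 - (s/(-92) + 121/(-12)) = 3 - (s*(-1/92) + 121*(-1/12)) = 3 - (-s/92 - 121/12) = 3 - (-121/12 - s/92) = 3 + (121/12 + s/92) = 157/12 + s/92)
z(B) = 24 (z(B) = -6*4*(-1) = -24*(-1) = 24)
A(15, -118) - z(278) = (157/12 + (1/92)*15) - 1*24 = (157/12 + 15/92) - 24 = 914/69 - 24 = -742/69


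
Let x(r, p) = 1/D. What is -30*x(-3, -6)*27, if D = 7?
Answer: -810/7 ≈ -115.71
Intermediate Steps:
x(r, p) = 1/7
-30*x(-3, -6)*27 = -30*1/7*27 = -30/7*27 = -810/7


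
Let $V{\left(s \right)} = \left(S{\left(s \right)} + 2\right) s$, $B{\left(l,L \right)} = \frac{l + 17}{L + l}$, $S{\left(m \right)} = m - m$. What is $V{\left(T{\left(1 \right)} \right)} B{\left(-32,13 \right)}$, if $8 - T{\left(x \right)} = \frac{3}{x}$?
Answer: $\frac{150}{19} \approx 7.8947$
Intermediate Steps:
$T{\left(x \right)} = 8 - \frac{3}{x}$
$S{\left(m \right)} = 0$
$B{\left(l,L \right)} = \frac{17 + l}{L + l}$
$V{\left(s \right)} = 2 s$ ($V{\left(s \right)} = \left(0 + 2\right) s = 2 s$)
$V{\left(T{\left(1 \right)} \right)} B{\left(-32,13 \right)} = 2 \left(8 - \frac{3}{1}\right) \frac{17 - 32}{13 - 32} = 2 \left(8 - 3\right) \frac{1}{-19} \left(-15\right) = 2 \left(8 - 3\right) \left(\left(- \frac{1}{19}\right) \left(-15\right)\right) = 2 \cdot 5 \cdot \frac{15}{19} = 10 \cdot \frac{15}{19} = \frac{150}{19}$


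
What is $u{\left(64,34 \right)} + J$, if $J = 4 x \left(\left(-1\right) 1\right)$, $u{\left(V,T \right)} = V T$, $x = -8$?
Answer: $2208$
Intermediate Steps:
$u{\left(V,T \right)} = T V$
$J = 32$ ($J = 4 \left(-8\right) \left(\left(-1\right) 1\right) = \left(-32\right) \left(-1\right) = 32$)
$u{\left(64,34 \right)} + J = 34 \cdot 64 + 32 = 2176 + 32 = 2208$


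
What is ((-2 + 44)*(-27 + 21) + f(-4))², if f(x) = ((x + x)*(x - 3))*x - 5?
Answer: 231361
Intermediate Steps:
f(x) = -5 + 2*x²*(-3 + x) (f(x) = ((2*x)*(-3 + x))*x - 5 = (2*x*(-3 + x))*x - 5 = 2*x²*(-3 + x) - 5 = -5 + 2*x²*(-3 + x))
((-2 + 44)*(-27 + 21) + f(-4))² = ((-2 + 44)*(-27 + 21) + (-5 - 6*(-4)² + 2*(-4)³))² = (42*(-6) + (-5 - 6*16 + 2*(-64)))² = (-252 + (-5 - 96 - 128))² = (-252 - 229)² = (-481)² = 231361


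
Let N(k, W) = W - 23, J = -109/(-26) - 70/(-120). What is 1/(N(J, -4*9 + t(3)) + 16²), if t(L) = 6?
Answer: 1/203 ≈ 0.0049261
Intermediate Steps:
J = 745/156 (J = -109*(-1/26) - 70*(-1/120) = 109/26 + 7/12 = 745/156 ≈ 4.7756)
N(k, W) = -23 + W
1/(N(J, -4*9 + t(3)) + 16²) = 1/((-23 + (-4*9 + 6)) + 16²) = 1/((-23 + (-36 + 6)) + 256) = 1/((-23 - 30) + 256) = 1/(-53 + 256) = 1/203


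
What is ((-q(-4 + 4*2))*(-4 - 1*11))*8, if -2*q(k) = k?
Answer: -240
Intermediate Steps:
q(k) = -k/2
((-q(-4 + 4*2))*(-4 - 1*11))*8 = ((-(-1)*(-4 + 4*2)/2)*(-4 - 1*11))*8 = ((-(-1)*(-4 + 8)/2)*(-4 - 11))*8 = (-(-1)*4/2*(-15))*8 = (-1*(-2)*(-15))*8 = (2*(-15))*8 = -30*8 = -240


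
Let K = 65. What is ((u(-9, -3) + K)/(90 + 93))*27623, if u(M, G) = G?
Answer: 1712626/183 ≈ 9358.6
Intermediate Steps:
((u(-9, -3) + K)/(90 + 93))*27623 = ((-3 + 65)/(90 + 93))*27623 = (62/183)*27623 = 1712626/183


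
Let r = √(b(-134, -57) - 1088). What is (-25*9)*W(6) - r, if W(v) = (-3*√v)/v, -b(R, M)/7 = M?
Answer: 225*√6/2 - I*√689 ≈ 275.57 - 26.249*I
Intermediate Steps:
b(R, M) = -7*M
W(v) = -3/√v
r = I*√689 (r = √(-7*(-57) - 1088) = √(399 - 1088) = √(-689) = I*√689 ≈ 26.249*I)
(-25*9)*W(6) - r = (-25*9)*(-√6/2) - I*√689 = -(-675)*√6/6 - I*√689 = -(-225)*√6/2 - I*√689 = 225*√6/2 - I*√689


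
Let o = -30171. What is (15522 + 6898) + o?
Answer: -7751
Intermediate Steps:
(15522 + 6898) + o = (15522 + 6898) - 30171 = 22420 - 30171 = -7751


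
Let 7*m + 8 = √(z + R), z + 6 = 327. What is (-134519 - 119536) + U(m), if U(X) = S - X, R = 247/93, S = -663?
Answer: -1783018/7 - 10*√27993/651 ≈ -2.5472e+5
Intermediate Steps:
z = 321 (z = -6 + 327 = 321)
R = 247/93 (R = 247*(1/93) = 247/93 ≈ 2.6559)
m = -8/7 + 10*√27993/651 (m = -8/7 + √(321 + 247/93)/7 = -8/7 + √(30100/93)/7 = -8/7 + (10*√27993/93)/7 = -8/7 + 10*√27993/651 ≈ 1.4272)
U(X) = -663 - X
(-134519 - 119536) + U(m) = (-134519 - 119536) + (-663 - (-8/7 + 10*√27993/651)) = -254055 + (-663 + (8/7 - 10*√27993/651)) = -254055 + (-4633/7 - 10*√27993/651) = -1783018/7 - 10*√27993/651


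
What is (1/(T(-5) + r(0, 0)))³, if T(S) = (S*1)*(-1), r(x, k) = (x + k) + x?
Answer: 1/125 ≈ 0.0080000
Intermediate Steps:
r(x, k) = k + 2*x (r(x, k) = (k + x) + x = k + 2*x)
T(S) = -S (T(S) = S*(-1) = -S)
(1/(T(-5) + r(0, 0)))³ = (1/(-1*(-5) + (0 + 2*0)))³ = (1/(5 + (0 + 0)))³ = (1/(5 + 0))³ = (1/5)³ = (⅕)³ = 1/125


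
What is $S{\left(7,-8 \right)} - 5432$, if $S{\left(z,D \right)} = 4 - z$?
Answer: $-5435$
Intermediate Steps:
$S{\left(7,-8 \right)} - 5432 = \left(4 - 7\right) - 5432 = -3 - 5432 = -5435$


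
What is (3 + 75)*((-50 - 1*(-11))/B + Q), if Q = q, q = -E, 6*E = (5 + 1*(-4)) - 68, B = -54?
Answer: 2782/3 ≈ 927.33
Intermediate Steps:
E = -67/6 (E = ((5 + 1*(-4)) - 68)/6 = ((5 - 4) - 68)/6 = (1 - 68)/6 = (⅙)*(-67) = -67/6 ≈ -11.167)
q = 67/6 (q = -1*(-67/6) = 67/6 ≈ 11.167)
Q = 67/6 ≈ 11.167
(3 + 75)*((-50 - 1*(-11))/B + Q) = (3 + 75)*((-50 - 1*(-11))/(-54) + 67/6) = 78*((-50 + 11)*(-1/54) + 67/6) = 78*(-39*(-1/54) + 67/6) = 78*(13/18 + 67/6) = 78*(107/9) = 2782/3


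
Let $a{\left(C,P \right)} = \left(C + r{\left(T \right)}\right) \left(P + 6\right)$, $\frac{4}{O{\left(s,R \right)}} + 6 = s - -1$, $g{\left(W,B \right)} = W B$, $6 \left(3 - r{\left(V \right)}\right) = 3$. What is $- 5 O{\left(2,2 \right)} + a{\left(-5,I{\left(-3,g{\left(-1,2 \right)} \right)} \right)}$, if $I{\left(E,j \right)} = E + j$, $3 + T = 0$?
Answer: $\frac{25}{6} \approx 4.1667$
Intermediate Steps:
$T = -3$ ($T = -3 + 0 = -3$)
$r{\left(V \right)} = \frac{5}{2}$ ($r{\left(V \right)} = 3 - \frac{1}{2} = \frac{5}{2}$)
$g{\left(W,B \right)} = B W$
$O{\left(s,R \right)} = \frac{4}{-5 + s}$ ($O{\left(s,R \right)} = \frac{4}{-6 + \left(s - -1\right)} = \frac{4}{-6 + \left(s + 1\right)} = \frac{4}{-6 + \left(1 + s\right)} = \frac{4}{-5 + s}$)
$a{\left(C,P \right)} = \left(6 + P\right) \left(\frac{5}{2} + C\right)$ ($a{\left(C,P \right)} = \left(C + \frac{5}{2}\right) \left(P + 6\right) = \left(\frac{5}{2} + C\right) \left(6 + P\right) = \left(6 + P\right) \left(\frac{5}{2} + C\right)$)
$- 5 O{\left(2,2 \right)} + a{\left(-5,I{\left(-3,g{\left(-1,2 \right)} \right)} \right)} = - 5 \frac{4}{-5 + 2} + \left(15 + 6 \left(-5\right) + \frac{5 \left(-3 + 2 \left(-1\right)\right)}{2} - 5 \left(-3 + 2 \left(-1\right)\right)\right) = - 5 \frac{4}{-3} + \left(15 - 30 + \frac{5 \left(-3 - 2\right)}{2} - 5 \left(-3 - 2\right)\right) = - 5 \cdot 4 \left(- \frac{1}{3}\right) + \left(15 - 30 + \frac{5}{2} \left(-5\right) - -25\right) = \left(-5\right) \left(- \frac{4}{3}\right) + \left(15 - 30 - \frac{25}{2} + 25\right) = \frac{20}{3} - \frac{5}{2} = \frac{25}{6}$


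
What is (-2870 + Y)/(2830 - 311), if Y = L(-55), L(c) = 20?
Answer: -2850/2519 ≈ -1.1314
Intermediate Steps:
Y = 20
(-2870 + Y)/(2830 - 311) = (-2870 + 20)/(2830 - 311) = -2850/2519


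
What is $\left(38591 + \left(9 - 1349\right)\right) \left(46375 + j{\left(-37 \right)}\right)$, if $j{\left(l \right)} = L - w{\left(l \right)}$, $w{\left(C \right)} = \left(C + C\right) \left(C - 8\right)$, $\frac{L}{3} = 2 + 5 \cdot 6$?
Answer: $1607045391$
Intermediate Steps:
$L = 96$ ($L = 3 \left(2 + 5 \cdot 6\right) = 3 \left(2 + 30\right) = 3 \cdot 32 = 96$)
$w{\left(C \right)} = 2 C \left(-8 + C\right)$
$j{\left(l \right)} = 96 - 2 l \left(-8 + l\right)$
$\left(38591 + \left(9 - 1349\right)\right) \left(46375 + j{\left(-37 \right)}\right) = \left(38591 + \left(9 - 1349\right)\right) \left(46375 + \left(96 - - 74 \left(-8 - 37\right)\right)\right) = \left(38591 + \left(9 - 1349\right)\right) \left(46375 + \left(96 - \left(-74\right) \left(-45\right)\right)\right) = \left(38591 - 1340\right) \left(46375 + \left(96 - 3330\right)\right) = 37251 \left(46375 - 3234\right) = 37251 \cdot 43141 = 1607045391$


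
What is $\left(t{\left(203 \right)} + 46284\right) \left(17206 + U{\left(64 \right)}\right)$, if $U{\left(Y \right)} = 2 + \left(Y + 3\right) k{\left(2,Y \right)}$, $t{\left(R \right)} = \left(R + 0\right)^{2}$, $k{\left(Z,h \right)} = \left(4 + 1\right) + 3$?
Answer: $1552475792$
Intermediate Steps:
$k{\left(Z,h \right)} = 8$ ($k{\left(Z,h \right)} = 5 + 3 = 8$)
$t{\left(R \right)} = R^{2}$
$U{\left(Y \right)} = 26 + 8 Y$ ($U{\left(Y \right)} = 2 + \left(Y + 3\right) 8 = 2 + \left(3 + Y\right) 8 = 2 + \left(24 + 8 Y\right) = 26 + 8 Y$)
$\left(t{\left(203 \right)} + 46284\right) \left(17206 + U{\left(64 \right)}\right) = \left(203^{2} + 46284\right) \left(17206 + \left(26 + 8 \cdot 64\right)\right) = \left(41209 + 46284\right) \left(17206 + \left(26 + 512\right)\right) = 87493 \left(17206 + 538\right) = 87493 \cdot 17744 = 1552475792$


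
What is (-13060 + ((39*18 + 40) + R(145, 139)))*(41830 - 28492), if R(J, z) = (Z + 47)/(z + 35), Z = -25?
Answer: -4764578130/29 ≈ -1.6430e+8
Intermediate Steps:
R(J, z) = 22/(35 + z) (R(J, z) = (-25 + 47)/(z + 35) = 22/(35 + z))
(-13060 + ((39*18 + 40) + R(145, 139)))*(41830 - 28492) = (-13060 + ((39*18 + 40) + 22/(35 + 139)))*(41830 - 28492) = (-13060 + ((702 + 40) + 22/174))*13338 = (-13060 + (742 + 22*(1/174)))*13338 = (-13060 + (742 + 11/87))*13338 = (-13060 + 64565/87)*13338 = -1071655/87*13338 = -4764578130/29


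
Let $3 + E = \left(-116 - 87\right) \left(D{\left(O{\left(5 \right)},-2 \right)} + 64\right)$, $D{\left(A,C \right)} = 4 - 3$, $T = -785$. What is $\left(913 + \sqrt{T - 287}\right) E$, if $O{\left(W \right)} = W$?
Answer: $-12049774 - 52792 i \sqrt{67} \approx -1.205 \cdot 10^{7} - 4.3212 \cdot 10^{5} i$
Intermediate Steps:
$D{\left(A,C \right)} = 1$ ($D{\left(A,C \right)} = 4 - 3 = 1$)
$E = -13198$ ($E = -3 + \left(-116 - 87\right) \left(1 + 64\right) = -3 - 13195 = -13198$)
$\left(913 + \sqrt{T - 287}\right) E = \left(913 + \sqrt{-785 - 287}\right) \left(-13198\right) = \left(913 + \sqrt{-1072}\right) \left(-13198\right) = \left(913 + 4 i \sqrt{67}\right) \left(-13198\right) = -12049774 - 52792 i \sqrt{67}$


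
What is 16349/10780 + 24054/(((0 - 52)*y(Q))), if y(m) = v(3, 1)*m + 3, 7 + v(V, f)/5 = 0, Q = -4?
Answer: -3130249/1821820 ≈ -1.7182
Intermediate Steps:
v(V, f) = -35 (v(V, f) = -35 + 5*0 = -35 + 0 = -35)
y(m) = 3 - 35*m (y(m) = -35*m + 3 = 3 - 35*m)
16349/10780 + 24054/(((0 - 52)*y(Q))) = 16349/10780 + 24054/(((0 - 52)*(3 - 35*(-4)))) = 16349*(1/10780) + 24054/((-52*(3 + 140))) = 16349/10780 + 24054/((-52*143)) = 16349/10780 + 24054/(-7436) = 16349/10780 + 24054*(-1/7436) = 16349/10780 - 12027/3718 = -3130249/1821820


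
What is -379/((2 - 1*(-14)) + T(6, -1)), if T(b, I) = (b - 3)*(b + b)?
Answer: -379/52 ≈ -7.2885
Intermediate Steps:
T(b, I) = 2*b*(-3 + b) (T(b, I) = (-3 + b)*(2*b) = 2*b*(-3 + b))
-379/((2 - 1*(-14)) + T(6, -1)) = -379/((2 - 1*(-14)) + 2*6*(-3 + 6)) = -379/((2 + 14) + 2*6*3) = -379/(16 + 36) = -379/52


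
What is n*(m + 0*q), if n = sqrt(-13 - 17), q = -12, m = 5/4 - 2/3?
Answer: 7*I*sqrt(30)/12 ≈ 3.195*I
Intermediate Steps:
m = 7/12 (m = 5*(1/4) - 2*1/3 = 5/4 - 2/3 = 7/12 ≈ 0.58333)
n = I*sqrt(30) (n = sqrt(-30) = I*sqrt(30) ≈ 5.4772*I)
n*(m + 0*q) = (I*sqrt(30))*(7/12 + 0*(-12)) = (I*sqrt(30))*(7/12 + 0) = (I*sqrt(30))*(7/12) = 7*I*sqrt(30)/12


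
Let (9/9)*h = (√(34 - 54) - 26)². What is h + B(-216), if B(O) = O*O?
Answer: 47312 - 104*I*√5 ≈ 47312.0 - 232.55*I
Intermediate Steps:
B(O) = O²
h = (-26 + 2*I*√5)² (h = (√(34 - 54) - 26)² = (√(-20) - 26)² = (2*I*√5 - 26)² = (-26 + 2*I*√5)² ≈ 656.0 - 232.55*I)
h + B(-216) = (656 - 104*I*√5) + (-216)² = (656 - 104*I*√5) + 46656 = 47312 - 104*I*√5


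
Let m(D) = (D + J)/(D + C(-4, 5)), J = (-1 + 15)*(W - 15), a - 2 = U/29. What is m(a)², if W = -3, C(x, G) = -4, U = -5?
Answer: 52635025/3969 ≈ 13262.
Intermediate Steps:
a = 53/29 (a = 2 - 5/29 = 53/29 ≈ 1.8276)
J = -252 (J = (-1 + 15)*(-3 - 15) = 14*(-18) = -252)
m(D) = (-252 + D)/(-4 + D) (m(D) = (D - 252)/(D - 4) = (-252 + D)/(-4 + D))
m(a)² = ((-252 + 53/29)/(-4 + 53/29))² = (-7255/29/(-63/29))² = (-29/63*(-7255/29))² = (7255/63)² = 52635025/3969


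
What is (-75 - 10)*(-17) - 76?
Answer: 1369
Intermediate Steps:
(-75 - 10)*(-17) - 76 = -85*(-17) - 76 = 1445 - 76 = 1369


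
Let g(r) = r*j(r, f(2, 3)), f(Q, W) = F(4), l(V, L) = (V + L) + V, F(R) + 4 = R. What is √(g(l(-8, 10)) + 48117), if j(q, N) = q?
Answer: √48153 ≈ 219.44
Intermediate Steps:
F(R) = -4 + R
l(V, L) = L + 2*V (l(V, L) = (L + V) + V = L + 2*V)
f(Q, W) = 0 (f(Q, W) = -4 + 4 = 0)
g(r) = r² (g(r) = r*r = r²)
√(g(l(-8, 10)) + 48117) = √((10 + 2*(-8))² + 48117) = √((10 - 16)² + 48117) = √((-6)² + 48117) = √(36 + 48117) = √48153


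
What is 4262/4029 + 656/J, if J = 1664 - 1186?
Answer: 2340130/962931 ≈ 2.4302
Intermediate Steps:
J = 478
4262/4029 + 656/J = 4262/4029 + 656/478 = 4262*(1/4029) + 656*(1/478) = 4262/4029 + 328/239 = 2340130/962931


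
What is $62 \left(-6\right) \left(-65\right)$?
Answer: $24180$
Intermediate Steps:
$62 \left(-6\right) \left(-65\right) = \left(-372\right) \left(-65\right) = 24180$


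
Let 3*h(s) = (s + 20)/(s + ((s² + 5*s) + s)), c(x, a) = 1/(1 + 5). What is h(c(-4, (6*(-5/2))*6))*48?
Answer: 11616/43 ≈ 270.14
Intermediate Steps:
c(x, a) = ⅙ (c(x, a) = 1/6 = ⅙)
h(s) = (20 + s)/(3*(s² + 7*s)) (h(s) = ((s + 20)/(s + ((s² + 5*s) + s)))/3 = ((20 + s)/(s + (s² + 6*s)))/3 = ((20 + s)/(s² + 7*s))/3 = (20 + s)/(3*(s² + 7*s)))
h(c(-4, (6*(-5/2))*6))*48 = ((20 + ⅙)/(3*(⅙)*(7 + ⅙)))*48 = ((⅓)*6*(121/6)/(43/6))*48 = ((⅓)*6*(6/43)*(121/6))*48 = (242/43)*48 = 11616/43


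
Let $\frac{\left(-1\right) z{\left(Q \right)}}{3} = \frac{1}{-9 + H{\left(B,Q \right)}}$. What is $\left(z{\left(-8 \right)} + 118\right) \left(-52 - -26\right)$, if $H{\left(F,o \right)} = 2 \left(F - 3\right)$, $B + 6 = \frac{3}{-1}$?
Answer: $- \frac{33774}{11} \approx -3070.4$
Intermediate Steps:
$B = -9$ ($B = -6 + \frac{3}{-1} = -6 + 3 \left(-1\right) = -6 - 3 = -9$)
$H{\left(F,o \right)} = -6 + 2 F$ ($H{\left(F,o \right)} = 2 \left(-3 + F\right) = -6 + 2 F$)
$z{\left(Q \right)} = \frac{1}{11}$ ($z{\left(Q \right)} = - \frac{3}{-9 + \left(-6 + 2 \left(-9\right)\right)} = - \frac{3}{-9 - 24} = - \frac{3}{-33} = \left(-3\right) \left(- \frac{1}{33}\right) = \frac{1}{11}$)
$\left(z{\left(-8 \right)} + 118\right) \left(-52 - -26\right) = \left(\frac{1}{11} + 118\right) \left(-52 - -26\right) = \frac{1299 \left(-52 + 26\right)}{11} = \frac{1299}{11} \left(-26\right) = - \frac{33774}{11}$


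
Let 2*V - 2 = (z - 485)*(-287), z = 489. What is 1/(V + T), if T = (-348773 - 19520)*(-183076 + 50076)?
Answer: 1/48982968427 ≈ 2.0415e-11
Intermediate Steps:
V = -573 (V = 1 + ((489 - 485)*(-287))/2 = 1 + (4*(-287))/2 = 1 + (½)*(-1148) = 1 - 574 = -573)
T = 48982969000 (T = -368293*(-133000) = 48982969000)
1/(V + T) = 1/(-573 + 48982969000) = 1/48982968427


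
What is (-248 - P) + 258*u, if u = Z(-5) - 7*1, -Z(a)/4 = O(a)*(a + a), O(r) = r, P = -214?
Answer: -53440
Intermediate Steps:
Z(a) = -8*a² (Z(a) = -4*a*(a + a) = -4*a*2*a = -8*a²)
u = -207 (u = -8*(-5)² - 7*1 = -8*25 - 7 = -200 - 7 = -207)
(-248 - P) + 258*u = (-248 - 1*(-214)) + 258*(-207) = (-248 + 214) - 53406 = -34 - 53406 = -53440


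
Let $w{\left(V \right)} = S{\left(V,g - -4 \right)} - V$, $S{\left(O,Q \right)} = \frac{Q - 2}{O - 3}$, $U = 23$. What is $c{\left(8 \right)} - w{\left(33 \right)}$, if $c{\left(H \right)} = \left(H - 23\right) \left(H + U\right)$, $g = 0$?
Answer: $- \frac{6481}{15} \approx -432.07$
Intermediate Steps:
$c{\left(H \right)} = \left(-23 + H\right) \left(23 + H\right)$ ($c{\left(H \right)} = \left(H - 23\right) \left(H + 23\right) = \left(-23 + H\right) \left(23 + H\right)$)
$S{\left(O,Q \right)} = \frac{-2 + Q}{-3 + O}$
$w{\left(V \right)} = - V + \frac{2}{-3 + V}$ ($w{\left(V \right)} = \frac{-2 + \left(0 - -4\right)}{-3 + V} - V = \frac{-2 + \left(0 + 4\right)}{-3 + V} - V = \frac{-2 + 4}{-3 + V} - V = \frac{1}{-3 + V} 2 - V = \frac{2}{-3 + V} - V = - V + \frac{2}{-3 + V}$)
$c{\left(8 \right)} - w{\left(33 \right)} = \left(-529 + 8^{2}\right) - \frac{2 - 33 \left(-3 + 33\right)}{-3 + 33} = \left(-529 + 64\right) - \frac{2 - 33 \cdot 30}{30} = -465 - \frac{2 - 990}{30} = -465 - \frac{1}{30} \left(-988\right) = -465 - - \frac{494}{15} = -465 + \frac{494}{15} = - \frac{6481}{15}$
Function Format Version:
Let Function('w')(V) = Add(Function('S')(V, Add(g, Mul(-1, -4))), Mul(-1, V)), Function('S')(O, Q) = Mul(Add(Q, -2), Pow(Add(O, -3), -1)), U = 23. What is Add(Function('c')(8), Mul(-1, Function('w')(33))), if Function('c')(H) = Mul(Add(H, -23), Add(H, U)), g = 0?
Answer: Rational(-6481, 15) ≈ -432.07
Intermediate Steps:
Function('c')(H) = Mul(Add(-23, H), Add(23, H)) (Function('c')(H) = Mul(Add(H, -23), Add(H, 23)) = Mul(Add(-23, H), Add(23, H)))
Function('S')(O, Q) = Mul(Pow(Add(-3, O), -1), Add(-2, Q)) (Function('S')(O, Q) = Mul(Add(-2, Q), Pow(Add(-3, O), -1)) = Mul(Pow(Add(-3, O), -1), Add(-2, Q)))
Function('w')(V) = Add(Mul(-1, V), Mul(2, Pow(Add(-3, V), -1))) (Function('w')(V) = Add(Mul(Pow(Add(-3, V), -1), Add(-2, Add(0, Mul(-1, -4)))), Mul(-1, V)) = Add(Mul(Pow(Add(-3, V), -1), Add(-2, Add(0, 4))), Mul(-1, V)) = Add(Mul(Pow(Add(-3, V), -1), Add(-2, 4)), Mul(-1, V)) = Add(Mul(Pow(Add(-3, V), -1), 2), Mul(-1, V)) = Add(Mul(2, Pow(Add(-3, V), -1)), Mul(-1, V)) = Add(Mul(-1, V), Mul(2, Pow(Add(-3, V), -1))))
Add(Function('c')(8), Mul(-1, Function('w')(33))) = Add(Add(-529, Pow(8, 2)), Mul(-1, Mul(Pow(Add(-3, 33), -1), Add(2, Mul(-1, 33, Add(-3, 33)))))) = Add(Add(-529, 64), Mul(-1, Mul(Pow(30, -1), Add(2, Mul(-1, 33, 30))))) = Add(-465, Mul(-1, Mul(Rational(1, 30), Add(2, -990)))) = Add(-465, Mul(-1, Mul(Rational(1, 30), -988))) = Add(-465, Mul(-1, Rational(-494, 15))) = Add(-465, Rational(494, 15)) = Rational(-6481, 15)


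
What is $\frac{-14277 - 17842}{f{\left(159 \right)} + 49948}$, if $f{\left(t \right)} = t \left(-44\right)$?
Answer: $- \frac{32119}{42952} \approx -0.74779$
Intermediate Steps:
$f{\left(t \right)} = - 44 t$
$\frac{-14277 - 17842}{f{\left(159 \right)} + 49948} = \frac{-14277 - 17842}{\left(-44\right) 159 + 49948} = - \frac{32119}{-6996 + 49948} = - \frac{32119}{42952}$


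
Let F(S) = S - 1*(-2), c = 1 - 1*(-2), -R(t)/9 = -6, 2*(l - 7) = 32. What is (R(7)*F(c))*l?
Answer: 6210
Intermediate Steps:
l = 23 (l = 7 + (1/2)*32 = 7 + 16 = 23)
R(t) = 54 (R(t) = -9*(-6) = 54)
c = 3 (c = 1 + 2 = 3)
F(S) = 2 + S (F(S) = S + 2 = 2 + S)
(R(7)*F(c))*l = (54*(2 + 3))*23 = (54*5)*23 = 270*23 = 6210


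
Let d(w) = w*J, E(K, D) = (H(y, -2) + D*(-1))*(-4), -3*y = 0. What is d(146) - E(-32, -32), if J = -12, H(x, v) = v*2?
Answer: -1640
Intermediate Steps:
y = 0 (y = -1/3*0 = 0)
H(x, v) = 2*v
E(K, D) = 16 + 4*D (E(K, D) = (2*(-2) + D*(-1))*(-4) = (-4 - D)*(-4) = 16 + 4*D)
d(w) = -12*w (d(w) = w*(-12) = -12*w)
d(146) - E(-32, -32) = -12*146 - (16 + 4*(-32)) = -1752 - (16 - 128) = -1752 - 1*(-112) = -1752 + 112 = -1640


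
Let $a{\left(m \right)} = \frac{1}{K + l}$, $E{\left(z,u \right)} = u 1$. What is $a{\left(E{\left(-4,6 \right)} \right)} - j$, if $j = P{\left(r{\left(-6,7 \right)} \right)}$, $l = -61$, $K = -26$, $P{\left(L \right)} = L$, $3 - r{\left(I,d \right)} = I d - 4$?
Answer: $- \frac{4264}{87} \approx -49.011$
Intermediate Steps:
$r{\left(I,d \right)} = 7 - I d$ ($r{\left(I,d \right)} = 3 - \left(I d - 4\right) = 3 - \left(-4 + I d\right) = 7 - I d$)
$E{\left(z,u \right)} = u$
$a{\left(m \right)} = - \frac{1}{87}$ ($a{\left(m \right)} = \frac{1}{-26 - 61} = \frac{1}{-87} = - \frac{1}{87}$)
$j = 49$ ($j = 7 - \left(-6\right) 7 = 7 + 42 = 49$)
$a{\left(E{\left(-4,6 \right)} \right)} - j = - \frac{1}{87} - 49 = - \frac{4264}{87}$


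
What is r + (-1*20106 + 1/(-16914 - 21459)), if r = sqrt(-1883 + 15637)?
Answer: -771527539/38373 + 23*sqrt(26) ≈ -19989.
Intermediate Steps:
r = 23*sqrt(26) (r = sqrt(13754) = 23*sqrt(26) ≈ 117.28)
r + (-1*20106 + 1/(-16914 - 21459)) = 23*sqrt(26) + (-1*20106 + 1/(-16914 - 21459)) = 23*sqrt(26) + (-20106 + 1/(-38373)) = 23*sqrt(26) + (-20106 - 1/38373) = 23*sqrt(26) - 771527539/38373 = -771527539/38373 + 23*sqrt(26)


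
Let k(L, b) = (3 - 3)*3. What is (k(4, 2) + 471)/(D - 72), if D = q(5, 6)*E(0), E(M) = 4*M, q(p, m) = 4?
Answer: -157/24 ≈ -6.5417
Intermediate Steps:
k(L, b) = 0 (k(L, b) = 0*3 = 0)
D = 0 (D = 4*(4*0) = 4*0 = 0)
(k(4, 2) + 471)/(D - 72) = (0 + 471)/(0 - 72) = 471/(-72) = 471*(-1/72) = -157/24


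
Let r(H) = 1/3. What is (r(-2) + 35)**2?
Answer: 11236/9 ≈ 1248.4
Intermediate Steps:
r(H) = 1/3
(r(-2) + 35)**2 = (1/3 + 35)**2 = (106/3)**2 = 11236/9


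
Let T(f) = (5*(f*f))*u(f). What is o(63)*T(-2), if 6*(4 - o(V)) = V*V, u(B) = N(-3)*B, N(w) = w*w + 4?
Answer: 341900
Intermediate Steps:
N(w) = 4 + w**2 (N(w) = w**2 + 4 = 4 + w**2)
u(B) = 13*B (u(B) = (4 + (-3)**2)*B = (4 + 9)*B = 13*B)
T(f) = 65*f**3 (T(f) = (5*(f*f))*(13*f) = (5*f**2)*(13*f) = 65*f**3)
o(V) = 4 - V**2/6 (o(V) = 4 - V*V/6 = 4 - V**2/6)
o(63)*T(-2) = (4 - 1/6*63**2)*(65*(-2)**3) = (4 - 1/6*3969)*(65*(-8)) = (4 - 1323/2)*(-520) = -1315/2*(-520) = 341900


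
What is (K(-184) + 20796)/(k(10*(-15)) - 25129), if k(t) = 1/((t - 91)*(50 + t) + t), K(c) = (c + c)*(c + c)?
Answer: -3741469000/601839549 ≈ -6.2167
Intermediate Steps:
K(c) = 4*c² (K(c) = (2*c)*(2*c) = 4*c²)
k(t) = 1/(t + (-91 + t)*(50 + t)) (k(t) = 1/((-91 + t)*(50 + t) + t) = 1/(t + (-91 + t)*(50 + t)))
(K(-184) + 20796)/(k(10*(-15)) - 25129) = (4*(-184)² + 20796)/(1/(-4550 + (10*(-15))² - 400*(-15)) - 25129) = (4*33856 + 20796)/(1/(-4550 + (-150)² - 40*(-150)) - 25129) = (135424 + 20796)/(1/(-4550 + 22500 + 6000) - 25129) = 156220/(1/23950 - 25129) = 156220/(-601839549/23950) = 156220*(-23950/601839549) = -3741469000/601839549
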